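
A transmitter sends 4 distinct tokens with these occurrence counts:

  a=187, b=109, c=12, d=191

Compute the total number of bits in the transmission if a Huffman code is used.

928

Merge the two smallest weights repeatedly:
c(12) + b(109) → 121
121 + a(187) → 308
d(191) + 308 → 499
Each symbol's bit-cost is frequency × depth; summing gives 928 bits (equivalently 121 + 308 + 499).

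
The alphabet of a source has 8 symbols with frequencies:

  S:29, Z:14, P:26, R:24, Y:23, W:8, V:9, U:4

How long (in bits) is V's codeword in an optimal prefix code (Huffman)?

Huffman merges, smallest pair first:
merge U(4) and W(8): 12
merge V(9) and 12: 21
merge Z(14) and 21: 35
merge Y(23) and R(24): 47
merge P(26) and S(29): 55
merge 35 and 47: 82
merge 55 and 82: 137
V sits 4 levels below the root, so its codeword is 4 bits.

4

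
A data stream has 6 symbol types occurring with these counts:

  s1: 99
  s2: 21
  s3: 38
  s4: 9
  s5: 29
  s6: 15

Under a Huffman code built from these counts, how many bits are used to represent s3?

Build the tree from the bottom:
merge s4(9) and s6(15): 24
merge s2(21) and 24: 45
merge s5(29) and s3(38): 67
merge 45 and 67: 112
merge s1(99) and 112: 211
The subtree containing s3 is merged 3 times, so code length = 3.

3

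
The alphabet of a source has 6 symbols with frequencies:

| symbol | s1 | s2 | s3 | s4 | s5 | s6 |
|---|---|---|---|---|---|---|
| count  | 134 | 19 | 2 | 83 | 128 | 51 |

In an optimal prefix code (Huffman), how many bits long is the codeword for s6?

3

Huffman merges, smallest pair first:
merge s3(2) and s2(19): 21
merge 21 and s6(51): 72
merge 72 and s4(83): 155
merge s5(128) and s1(134): 262
merge 155 and 262: 417
The subtree containing s6 is merged 3 times, so code length = 3.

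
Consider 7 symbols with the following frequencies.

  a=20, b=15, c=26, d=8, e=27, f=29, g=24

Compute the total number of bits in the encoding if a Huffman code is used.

414

Merge the two smallest weights repeatedly:
d(8) + b(15) → 23
a(20) + 23 → 43
g(24) + c(26) → 50
e(27) + f(29) → 56
43 + 50 → 93
56 + 93 → 149
Each symbol's bit-cost is frequency × depth; summing gives 414 bits (equivalently 23 + 43 + 50 + 56 + 93 + 149).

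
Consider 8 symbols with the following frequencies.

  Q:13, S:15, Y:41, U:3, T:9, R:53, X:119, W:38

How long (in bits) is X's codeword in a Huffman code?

1

Repeatedly merge the two smallest:
U(3) + T(9) → 12
12 + Q(13) → 25
S(15) + 25 → 40
W(38) + 40 → 78
Y(41) + R(53) → 94
78 + 94 → 172
X(119) + 172 → 291
X is a child of the root — depth 1, so its codeword is a single bit.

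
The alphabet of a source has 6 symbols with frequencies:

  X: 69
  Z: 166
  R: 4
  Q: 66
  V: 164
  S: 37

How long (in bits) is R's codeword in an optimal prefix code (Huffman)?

Repeatedly merge the two smallest:
merge R(4) and S(37): 41
merge 41 and Q(66): 107
merge X(69) and 107: 176
merge V(164) and Z(166): 330
merge 176 and 330: 506
R's leaf is at depth 4, giving a 4-bit codeword.

4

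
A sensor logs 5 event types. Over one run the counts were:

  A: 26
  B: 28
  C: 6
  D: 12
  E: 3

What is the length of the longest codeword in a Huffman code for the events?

4

Merge the two lowest-weight nodes at each step:
combine E(3), C(6) → 9
combine 9, D(12) → 21
combine 21, A(26) → 47
combine B(28), 47 → 75
The first pair merged (E, C) ends up deepest, at depth 4.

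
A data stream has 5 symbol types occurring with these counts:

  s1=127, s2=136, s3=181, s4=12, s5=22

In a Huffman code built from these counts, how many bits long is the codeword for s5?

4

Huffman merges, smallest pair first:
merge s4(12) and s5(22): 34
merge 34 and s1(127): 161
merge s2(136) and 161: 297
merge s3(181) and 297: 478
The subtree containing s5 is merged 4 times, so code length = 4.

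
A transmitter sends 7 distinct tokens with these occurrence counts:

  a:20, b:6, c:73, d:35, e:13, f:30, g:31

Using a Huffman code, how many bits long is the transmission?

535

Greedily combine the two least-frequent nodes:
b(6) + e(13) → 19
19 + a(20) → 39
f(30) + g(31) → 61
d(35) + 39 → 74
61 + c(73) → 134
74 + 134 → 208
The encoded length is the sum of every internal node's weight: 19 + 39 + 61 + 74 + 134 + 208 = 535 bits.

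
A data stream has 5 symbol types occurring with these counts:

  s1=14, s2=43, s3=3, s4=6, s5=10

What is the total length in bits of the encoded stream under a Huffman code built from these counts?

137

Build the Huffman tree bottom-up:
combine s3(3), s4(6) → 9
combine 9, s5(10) → 19
combine s1(14), 19 → 33
combine 33, s2(43) → 76
Total encoded bits = sum of merged weights = 9 + 19 + 33 + 76 = 137.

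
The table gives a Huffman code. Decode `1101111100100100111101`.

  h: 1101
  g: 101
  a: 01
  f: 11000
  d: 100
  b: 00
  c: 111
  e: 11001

hcdddcg

Read left to right; each codeword is recognised as soon as it completes (prefix code):
  1101→h | 111→c | 100→d | 100→d | 100→d | 111→c | 101→g
Decoded message: hcdddcg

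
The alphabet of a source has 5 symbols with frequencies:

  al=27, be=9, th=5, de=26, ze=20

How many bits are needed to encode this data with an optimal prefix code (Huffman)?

Greedily combine the two least-frequent nodes:
merge th(5) and be(9): 14
merge 14 and ze(20): 34
merge de(26) and al(27): 53
merge 34 and 53: 87
The encoded length is the sum of every internal node's weight: 14 + 34 + 53 + 87 = 188 bits.

188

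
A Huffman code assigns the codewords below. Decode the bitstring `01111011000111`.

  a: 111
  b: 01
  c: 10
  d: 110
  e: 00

babcea

Read left to right; each codeword is recognised as soon as it completes (prefix code):
  01→b | 111→a | 01→b | 10→c | 00→e | 111→a
Decoded message: babcea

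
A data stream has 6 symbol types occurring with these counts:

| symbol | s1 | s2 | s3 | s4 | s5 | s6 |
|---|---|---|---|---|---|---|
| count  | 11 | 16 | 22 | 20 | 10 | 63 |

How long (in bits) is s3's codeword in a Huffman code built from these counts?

3

Build the tree from the bottom:
s5(10) + s1(11) → 21
s2(16) + s4(20) → 36
21 + s3(22) → 43
36 + 43 → 79
s6(63) + 79 → 142
s3 sits 3 levels below the root, so its codeword is 3 bits.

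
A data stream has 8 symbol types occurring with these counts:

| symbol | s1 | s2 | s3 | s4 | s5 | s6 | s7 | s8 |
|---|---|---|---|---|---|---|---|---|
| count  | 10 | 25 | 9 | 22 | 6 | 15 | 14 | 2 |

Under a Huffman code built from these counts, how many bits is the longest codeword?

Merge the two lowest-weight nodes at each step:
s8(2) + s5(6) → 8
8 + s3(9) → 17
s1(10) + s7(14) → 24
s6(15) + 17 → 32
s4(22) + 24 → 46
s2(25) + 32 → 57
46 + 57 → 103
The rarest symbols sit at the bottom; the longest codeword is 5 bits.

5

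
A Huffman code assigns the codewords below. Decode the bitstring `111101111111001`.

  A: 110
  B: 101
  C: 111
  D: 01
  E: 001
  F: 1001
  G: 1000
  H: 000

Read left to right; each codeword is recognised as soon as it completes (prefix code):
  111→C | 101→B | 111→C | 111→C | 001→E
Decoded message: CBCCE

CBCCE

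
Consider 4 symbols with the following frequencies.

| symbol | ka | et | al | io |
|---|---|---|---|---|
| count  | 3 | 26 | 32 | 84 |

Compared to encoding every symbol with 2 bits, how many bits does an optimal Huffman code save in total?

Fixed-length: 2 bits × 145 symbols = 290 bits.
Huffman merges:
combine ka(3), et(26) → 29
combine 29, al(32) → 61
combine 61, io(84) → 145
Huffman total = 29 + 61 + 145 = 235 bits.
Saving = 290 − 235 = 55 bits.

55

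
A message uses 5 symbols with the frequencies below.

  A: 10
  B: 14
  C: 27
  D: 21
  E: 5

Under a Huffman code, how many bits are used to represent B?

Build the tree from the bottom:
merge E(5) and A(10): 15
merge B(14) and 15: 29
merge D(21) and C(27): 48
merge 29 and 48: 77
The subtree containing B is merged 2 times, so code length = 2.

2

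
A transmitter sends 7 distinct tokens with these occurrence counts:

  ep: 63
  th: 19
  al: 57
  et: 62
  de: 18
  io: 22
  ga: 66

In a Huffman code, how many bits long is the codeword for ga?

2

Huffman merges, smallest pair first:
combine de(18), th(19) → 37
combine io(22), 37 → 59
combine al(57), 59 → 116
combine et(62), ep(63) → 125
combine ga(66), 116 → 182
combine 125, 182 → 307
The subtree containing ga is merged 2 times, so code length = 2.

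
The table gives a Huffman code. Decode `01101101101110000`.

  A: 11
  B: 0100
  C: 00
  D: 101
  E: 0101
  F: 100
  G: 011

Read left to right; each codeword is recognised as soon as it completes (prefix code):
  011→G | 011→G | 011→G | 011→G | 100→F | 00→C
Decoded message: GGGGFC

GGGGFC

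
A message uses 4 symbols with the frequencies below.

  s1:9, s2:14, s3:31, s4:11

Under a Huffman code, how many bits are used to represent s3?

1

Huffman merges, smallest pair first:
merge s1(9) and s4(11): 20
merge s2(14) and 20: 34
merge s3(31) and 34: 65
s3 is merged only at the final step, so code length = 1.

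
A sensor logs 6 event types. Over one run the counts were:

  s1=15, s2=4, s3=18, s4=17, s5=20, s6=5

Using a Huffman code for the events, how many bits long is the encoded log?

191

Greedily combine the two least-frequent nodes:
merge s2(4) and s6(5): 9
merge 9 and s1(15): 24
merge s4(17) and s3(18): 35
merge s5(20) and 24: 44
merge 35 and 44: 79
The encoded length is the sum of every internal node's weight: 9 + 24 + 35 + 44 + 79 = 191 bits.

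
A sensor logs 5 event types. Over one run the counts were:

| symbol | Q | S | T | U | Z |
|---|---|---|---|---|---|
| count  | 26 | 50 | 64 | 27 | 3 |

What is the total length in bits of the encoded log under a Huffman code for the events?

Build the Huffman tree bottom-up:
Z(3) + Q(26) → 29
U(27) + 29 → 56
S(50) + 56 → 106
T(64) + 106 → 170
The encoded length is the sum of every internal node's weight: 29 + 56 + 106 + 170 = 361 bits.

361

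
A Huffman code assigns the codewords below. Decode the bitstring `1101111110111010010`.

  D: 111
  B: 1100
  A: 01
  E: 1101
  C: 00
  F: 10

EDEECF

Read left to right; each codeword is recognised as soon as it completes (prefix code):
  1101→E | 111→D | 1101→E | 1101→E | 00→C | 10→F
Decoded message: EDEECF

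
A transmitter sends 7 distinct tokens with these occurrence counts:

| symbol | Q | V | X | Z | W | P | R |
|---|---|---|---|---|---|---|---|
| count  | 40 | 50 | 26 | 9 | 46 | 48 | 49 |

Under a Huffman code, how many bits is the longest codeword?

4

Merge the two lowest-weight nodes at each step:
Z(9) + X(26) → 35
35 + Q(40) → 75
W(46) + P(48) → 94
R(49) + V(50) → 99
75 + 94 → 169
99 + 169 → 268
Maximum depth reached is 4.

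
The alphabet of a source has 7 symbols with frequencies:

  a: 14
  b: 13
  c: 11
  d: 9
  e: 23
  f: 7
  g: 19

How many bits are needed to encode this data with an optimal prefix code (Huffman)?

Merge the two smallest weights repeatedly:
combine f(7), d(9) → 16
combine c(11), b(13) → 24
combine a(14), 16 → 30
combine g(19), e(23) → 42
combine 24, 30 → 54
combine 42, 54 → 96
The encoded length is the sum of every internal node's weight: 16 + 24 + 30 + 42 + 54 + 96 = 262 bits.

262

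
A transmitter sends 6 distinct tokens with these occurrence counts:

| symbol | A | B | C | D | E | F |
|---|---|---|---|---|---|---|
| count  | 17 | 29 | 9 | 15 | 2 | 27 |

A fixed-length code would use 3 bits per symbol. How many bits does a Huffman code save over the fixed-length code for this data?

62

Fixed-length: 3 bits × 99 symbols = 297 bits.
Huffman merges:
E(2) + C(9) → 11
11 + D(15) → 26
A(17) + 26 → 43
F(27) + B(29) → 56
43 + 56 → 99
Huffman total = 11 + 26 + 43 + 56 + 99 = 235 bits.
Saving = 297 − 235 = 62 bits.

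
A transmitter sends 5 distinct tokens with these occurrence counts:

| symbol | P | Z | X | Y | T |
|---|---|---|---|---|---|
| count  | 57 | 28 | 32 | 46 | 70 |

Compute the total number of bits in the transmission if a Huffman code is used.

Build the Huffman tree bottom-up:
merge Z(28) and X(32): 60
merge Y(46) and P(57): 103
merge 60 and T(70): 130
merge 103 and 130: 233
Total encoded bits = sum of merged weights = 60 + 103 + 130 + 233 = 526.

526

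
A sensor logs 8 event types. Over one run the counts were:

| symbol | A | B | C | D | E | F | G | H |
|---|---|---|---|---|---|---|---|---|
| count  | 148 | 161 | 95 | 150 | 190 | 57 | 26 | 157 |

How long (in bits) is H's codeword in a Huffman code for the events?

3

Build the tree from the bottom:
combine G(26), F(57) → 83
combine 83, C(95) → 178
combine A(148), D(150) → 298
combine H(157), B(161) → 318
combine 178, E(190) → 368
combine 298, 318 → 616
combine 368, 616 → 984
H's leaf is at depth 3, giving a 3-bit codeword.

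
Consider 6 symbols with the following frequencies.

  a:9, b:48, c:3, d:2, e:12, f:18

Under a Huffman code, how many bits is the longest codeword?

5

Merge the two lowest-weight nodes at each step:
d(2) + c(3) → 5
5 + a(9) → 14
e(12) + 14 → 26
f(18) + 26 → 44
44 + b(48) → 92
Maximum depth reached is 5.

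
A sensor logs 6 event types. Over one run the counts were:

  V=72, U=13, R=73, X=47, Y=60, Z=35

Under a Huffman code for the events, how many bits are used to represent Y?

2

Repeatedly merge the two smallest:
combine U(13), Z(35) → 48
combine X(47), 48 → 95
combine Y(60), V(72) → 132
combine R(73), 95 → 168
combine 132, 168 → 300
Y's leaf is at depth 2, giving a 2-bit codeword.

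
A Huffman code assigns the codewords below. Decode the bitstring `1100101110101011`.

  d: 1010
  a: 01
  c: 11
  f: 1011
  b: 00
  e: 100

cbfdf

Read left to right; each codeword is recognised as soon as it completes (prefix code):
  11→c | 00→b | 1011→f | 1010→d | 1011→f
Decoded message: cbfdf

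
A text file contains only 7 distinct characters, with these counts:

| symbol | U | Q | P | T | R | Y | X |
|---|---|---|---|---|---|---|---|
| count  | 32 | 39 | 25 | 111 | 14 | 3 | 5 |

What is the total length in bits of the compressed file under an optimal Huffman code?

Build the Huffman tree bottom-up:
merge Y(3) and X(5): 8
merge 8 and R(14): 22
merge 22 and P(25): 47
merge U(32) and Q(39): 71
merge 47 and 71: 118
merge T(111) and 118: 229
Total encoded bits = sum of merged weights = 8 + 22 + 47 + 71 + 118 + 229 = 495.

495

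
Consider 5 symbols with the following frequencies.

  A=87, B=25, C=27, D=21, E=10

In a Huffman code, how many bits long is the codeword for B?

3

Repeatedly merge the two smallest:
E(10) + D(21) → 31
B(25) + C(27) → 52
31 + 52 → 83
83 + A(87) → 170
B sits 3 levels below the root, so its codeword is 3 bits.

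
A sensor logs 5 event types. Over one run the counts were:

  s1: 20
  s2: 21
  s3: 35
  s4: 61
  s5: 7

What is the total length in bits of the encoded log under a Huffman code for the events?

Merge the two smallest weights repeatedly:
combine s5(7), s1(20) → 27
combine s2(21), 27 → 48
combine s3(35), 48 → 83
combine s4(61), 83 → 144
Total encoded bits = sum of merged weights = 27 + 48 + 83 + 144 = 302.

302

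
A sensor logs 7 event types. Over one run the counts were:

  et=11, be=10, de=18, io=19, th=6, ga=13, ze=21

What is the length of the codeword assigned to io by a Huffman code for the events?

2

Huffman merges, smallest pair first:
merge th(6) and be(10): 16
merge et(11) and ga(13): 24
merge 16 and de(18): 34
merge io(19) and ze(21): 40
merge 24 and 34: 58
merge 40 and 58: 98
io's leaf is at depth 2, giving a 2-bit codeword.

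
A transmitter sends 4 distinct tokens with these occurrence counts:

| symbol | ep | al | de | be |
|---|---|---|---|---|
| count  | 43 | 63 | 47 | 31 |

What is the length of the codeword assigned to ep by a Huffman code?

2

Huffman merges, smallest pair first:
merge be(31) and ep(43): 74
merge de(47) and al(63): 110
merge 74 and 110: 184
ep sits 2 levels below the root, so its codeword is 2 bits.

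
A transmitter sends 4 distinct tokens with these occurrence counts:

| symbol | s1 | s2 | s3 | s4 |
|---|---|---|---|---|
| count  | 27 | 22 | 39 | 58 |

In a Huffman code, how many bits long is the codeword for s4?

Build the tree from the bottom:
s2(22) + s1(27) → 49
s3(39) + 49 → 88
s4(58) + 88 → 146
s4 is merged only at the final step, so code length = 1.

1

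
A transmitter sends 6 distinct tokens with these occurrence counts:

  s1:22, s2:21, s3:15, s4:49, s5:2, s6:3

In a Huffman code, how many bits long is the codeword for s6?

Huffman merges, smallest pair first:
merge s5(2) and s6(3): 5
merge 5 and s3(15): 20
merge 20 and s2(21): 41
merge s1(22) and 41: 63
merge s4(49) and 63: 112
s6's leaf is at depth 5, giving a 5-bit codeword.

5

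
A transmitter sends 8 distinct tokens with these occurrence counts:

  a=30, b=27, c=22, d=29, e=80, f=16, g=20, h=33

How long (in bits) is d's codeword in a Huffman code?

Repeatedly merge the two smallest:
combine f(16), g(20) → 36
combine c(22), b(27) → 49
combine d(29), a(30) → 59
combine h(33), 36 → 69
combine 49, 59 → 108
combine 69, e(80) → 149
combine 108, 149 → 257
d sits 3 levels below the root, so its codeword is 3 bits.

3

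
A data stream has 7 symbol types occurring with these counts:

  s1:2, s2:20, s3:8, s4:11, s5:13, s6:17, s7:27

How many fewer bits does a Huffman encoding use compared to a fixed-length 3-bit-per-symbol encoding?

37

Fixed-length: 3 bits × 98 symbols = 294 bits.
Huffman merges:
s1(2) + s3(8) → 10
10 + s4(11) → 21
s5(13) + s6(17) → 30
s2(20) + 21 → 41
s7(27) + 30 → 57
41 + 57 → 98
Huffman total = 10 + 21 + 30 + 41 + 57 + 98 = 257 bits.
Saving = 294 − 257 = 37 bits.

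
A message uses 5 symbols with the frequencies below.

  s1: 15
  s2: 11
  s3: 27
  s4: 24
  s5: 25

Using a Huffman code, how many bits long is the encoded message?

Greedily combine the two least-frequent nodes:
merge s2(11) and s1(15): 26
merge s4(24) and s5(25): 49
merge 26 and s3(27): 53
merge 49 and 53: 102
Each symbol's bit-cost is frequency × depth; summing gives 230 bits (equivalently 26 + 49 + 53 + 102).

230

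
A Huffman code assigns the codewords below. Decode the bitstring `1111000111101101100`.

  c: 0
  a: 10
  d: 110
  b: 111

Read left to right; each codeword is recognised as soon as it completes (prefix code):
  111→b | 10→a | 0→c | 0→c | 111→b | 10→a | 110→d | 110→d | 0→c
Decoded message: baccbaddc

baccbaddc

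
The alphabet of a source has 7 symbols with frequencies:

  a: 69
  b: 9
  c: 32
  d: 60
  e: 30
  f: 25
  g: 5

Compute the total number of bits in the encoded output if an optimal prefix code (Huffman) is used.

575

Build the Huffman tree bottom-up:
combine g(5), b(9) → 14
combine 14, f(25) → 39
combine e(30), c(32) → 62
combine 39, d(60) → 99
combine 62, a(69) → 131
combine 99, 131 → 230
Total encoded bits = sum of merged weights = 14 + 39 + 62 + 99 + 131 + 230 = 575.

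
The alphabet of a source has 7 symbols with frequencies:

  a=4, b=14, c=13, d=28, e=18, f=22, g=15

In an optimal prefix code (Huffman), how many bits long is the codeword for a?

Huffman merges, smallest pair first:
combine a(4), c(13) → 17
combine b(14), g(15) → 29
combine 17, e(18) → 35
combine f(22), d(28) → 50
combine 29, 35 → 64
combine 50, 64 → 114
a sits 4 levels below the root, so its codeword is 4 bits.

4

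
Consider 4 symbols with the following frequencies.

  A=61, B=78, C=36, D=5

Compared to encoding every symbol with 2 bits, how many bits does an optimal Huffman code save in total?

Fixed-length: 2 bits × 180 symbols = 360 bits.
Huffman merges:
D(5) + C(36) → 41
41 + A(61) → 102
B(78) + 102 → 180
Huffman total = 41 + 102 + 180 = 323 bits.
Saving = 360 − 323 = 37 bits.

37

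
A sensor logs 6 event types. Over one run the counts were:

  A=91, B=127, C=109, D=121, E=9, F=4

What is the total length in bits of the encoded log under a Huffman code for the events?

Merge the two smallest weights repeatedly:
combine F(4), E(9) → 13
combine 13, A(91) → 104
combine 104, C(109) → 213
combine D(121), B(127) → 248
combine 213, 248 → 461
Total encoded bits = sum of merged weights = 13 + 104 + 213 + 248 + 461 = 1039.

1039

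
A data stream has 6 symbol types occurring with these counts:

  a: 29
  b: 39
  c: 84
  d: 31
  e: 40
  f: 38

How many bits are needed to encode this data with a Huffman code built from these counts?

Merge the two smallest weights repeatedly:
combine a(29), d(31) → 60
combine f(38), b(39) → 77
combine e(40), 60 → 100
combine 77, c(84) → 161
combine 100, 161 → 261
Total encoded bits = sum of merged weights = 60 + 77 + 100 + 161 + 261 = 659.

659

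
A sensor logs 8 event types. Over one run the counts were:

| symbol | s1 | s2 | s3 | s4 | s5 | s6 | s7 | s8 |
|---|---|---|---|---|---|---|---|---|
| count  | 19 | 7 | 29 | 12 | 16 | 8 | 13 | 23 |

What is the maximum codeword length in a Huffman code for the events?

4

Merge the two lowest-weight nodes at each step:
merge s2(7) and s6(8): 15
merge s4(12) and s7(13): 25
merge 15 and s5(16): 31
merge s1(19) and s8(23): 42
merge 25 and s3(29): 54
merge 31 and 42: 73
merge 54 and 73: 127
The first pair merged (s2, s6) ends up deepest, at depth 4.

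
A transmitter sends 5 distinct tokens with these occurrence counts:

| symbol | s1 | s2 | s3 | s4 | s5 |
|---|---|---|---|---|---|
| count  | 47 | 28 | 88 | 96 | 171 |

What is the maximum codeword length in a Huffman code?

4

Merge the two lowest-weight nodes at each step:
s2(28) + s1(47) → 75
75 + s3(88) → 163
s4(96) + 163 → 259
s5(171) + 259 → 430
Maximum depth reached is 4.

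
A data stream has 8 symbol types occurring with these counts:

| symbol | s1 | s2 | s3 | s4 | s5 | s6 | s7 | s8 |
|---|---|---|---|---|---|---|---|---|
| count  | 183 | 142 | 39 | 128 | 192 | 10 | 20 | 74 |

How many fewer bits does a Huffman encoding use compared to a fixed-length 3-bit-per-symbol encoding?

276

Fixed-length: 3 bits × 788 symbols = 2364 bits.
Huffman merges:
combine s6(10), s7(20) → 30
combine 30, s3(39) → 69
combine 69, s8(74) → 143
combine s4(128), s2(142) → 270
combine 143, s1(183) → 326
combine s5(192), 270 → 462
combine 326, 462 → 788
Huffman total = 30 + 69 + 143 + 270 + 326 + 462 + 788 = 2088 bits.
Saving = 2364 − 2088 = 276 bits.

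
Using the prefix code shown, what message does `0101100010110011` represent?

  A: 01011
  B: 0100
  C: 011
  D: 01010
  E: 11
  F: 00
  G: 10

Read left to right; each codeword is recognised as soon as it completes (prefix code):
  01011→A | 00→F | 01011→A | 00→F | 11→E
Decoded message: AFAFE

AFAFE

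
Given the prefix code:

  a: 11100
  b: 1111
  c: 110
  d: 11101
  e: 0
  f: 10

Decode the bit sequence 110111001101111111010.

Read left to right; each codeword is recognised as soon as it completes (prefix code):
  110→c | 11100→a | 110→c | 1111→b | 11101→d | 0→e
Decoded message: cacbde

cacbde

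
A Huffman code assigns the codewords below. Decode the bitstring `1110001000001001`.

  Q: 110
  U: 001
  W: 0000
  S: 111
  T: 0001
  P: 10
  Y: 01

STWYU

Read left to right; each codeword is recognised as soon as it completes (prefix code):
  111→S | 0001→T | 0000→W | 01→Y | 001→U
Decoded message: STWYU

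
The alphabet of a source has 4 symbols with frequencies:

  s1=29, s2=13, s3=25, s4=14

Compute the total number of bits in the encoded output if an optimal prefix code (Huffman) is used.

160

Merge the two smallest weights repeatedly:
merge s2(13) and s4(14): 27
merge s3(25) and 27: 52
merge s1(29) and 52: 81
Each symbol's bit-cost is frequency × depth; summing gives 160 bits (equivalently 27 + 52 + 81).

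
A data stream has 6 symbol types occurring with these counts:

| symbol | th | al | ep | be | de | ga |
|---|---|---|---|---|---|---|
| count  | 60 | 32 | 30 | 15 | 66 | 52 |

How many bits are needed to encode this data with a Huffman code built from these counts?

Merge the two smallest weights repeatedly:
combine be(15), ep(30) → 45
combine al(32), 45 → 77
combine ga(52), th(60) → 112
combine de(66), 77 → 143
combine 112, 143 → 255
Each symbol's bit-cost is frequency × depth; summing gives 632 bits (equivalently 45 + 77 + 112 + 143 + 255).

632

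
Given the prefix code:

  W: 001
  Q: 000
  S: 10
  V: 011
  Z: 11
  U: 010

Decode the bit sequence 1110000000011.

ZSQQV

Read left to right; each codeword is recognised as soon as it completes (prefix code):
  11→Z | 10→S | 000→Q | 000→Q | 011→V
Decoded message: ZSQQV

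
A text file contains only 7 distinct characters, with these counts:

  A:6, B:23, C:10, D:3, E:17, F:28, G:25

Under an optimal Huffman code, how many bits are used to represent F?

Build the tree from the bottom:
combine D(3), A(6) → 9
combine 9, C(10) → 19
combine E(17), 19 → 36
combine B(23), G(25) → 48
combine F(28), 36 → 64
combine 48, 64 → 112
The subtree containing F is merged 2 times, so code length = 2.

2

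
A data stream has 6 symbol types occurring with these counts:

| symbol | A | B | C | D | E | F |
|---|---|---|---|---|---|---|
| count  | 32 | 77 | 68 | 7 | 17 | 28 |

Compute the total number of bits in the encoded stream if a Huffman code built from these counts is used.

534

Merge the two smallest weights repeatedly:
D(7) + E(17) → 24
24 + F(28) → 52
A(32) + 52 → 84
C(68) + B(77) → 145
84 + 145 → 229
Each symbol's bit-cost is frequency × depth; summing gives 534 bits (equivalently 24 + 52 + 84 + 145 + 229).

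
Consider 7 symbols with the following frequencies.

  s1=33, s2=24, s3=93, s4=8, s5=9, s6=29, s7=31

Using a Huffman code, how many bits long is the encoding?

553

Build the Huffman tree bottom-up:
combine s4(8), s5(9) → 17
combine 17, s2(24) → 41
combine s6(29), s7(31) → 60
combine s1(33), 41 → 74
combine 60, 74 → 134
combine s3(93), 134 → 227
Each symbol's bit-cost is frequency × depth; summing gives 553 bits (equivalently 17 + 41 + 60 + 74 + 134 + 227).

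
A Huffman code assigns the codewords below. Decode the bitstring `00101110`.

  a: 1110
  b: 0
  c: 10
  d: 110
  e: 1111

bbca

Read left to right; each codeword is recognised as soon as it completes (prefix code):
  0→b | 0→b | 10→c | 1110→a
Decoded message: bbca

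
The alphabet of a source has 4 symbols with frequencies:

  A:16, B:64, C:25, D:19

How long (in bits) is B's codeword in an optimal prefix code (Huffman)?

1

Huffman merges, smallest pair first:
combine A(16), D(19) → 35
combine C(25), 35 → 60
combine 60, B(64) → 124
B is a child of the root — depth 1, so its codeword is a single bit.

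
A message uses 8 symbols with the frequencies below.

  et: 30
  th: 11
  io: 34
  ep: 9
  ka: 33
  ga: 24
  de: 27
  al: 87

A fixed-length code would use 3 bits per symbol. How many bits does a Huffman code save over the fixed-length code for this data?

Fixed-length: 3 bits × 255 symbols = 765 bits.
Huffman merges:
merge ep(9) and th(11): 20
merge 20 and ga(24): 44
merge de(27) and et(30): 57
merge ka(33) and io(34): 67
merge 44 and 57: 101
merge 67 and al(87): 154
merge 101 and 154: 255
Huffman total = 20 + 44 + 57 + 67 + 101 + 154 + 255 = 698 bits.
Saving = 765 − 698 = 67 bits.

67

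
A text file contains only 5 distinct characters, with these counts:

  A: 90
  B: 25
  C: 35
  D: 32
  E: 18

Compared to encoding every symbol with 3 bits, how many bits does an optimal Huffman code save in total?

180

Fixed-length: 3 bits × 200 symbols = 600 bits.
Huffman merges:
E(18) + B(25) → 43
D(32) + C(35) → 67
43 + 67 → 110
A(90) + 110 → 200
Huffman total = 43 + 67 + 110 + 200 = 420 bits.
Saving = 600 − 420 = 180 bits.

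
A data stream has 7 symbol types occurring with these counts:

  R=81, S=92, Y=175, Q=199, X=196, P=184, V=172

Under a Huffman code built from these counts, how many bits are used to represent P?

Repeatedly merge the two smallest:
combine R(81), S(92) → 173
combine V(172), 173 → 345
combine Y(175), P(184) → 359
combine X(196), Q(199) → 395
combine 345, 359 → 704
combine 395, 704 → 1099
P sits 3 levels below the root, so its codeword is 3 bits.

3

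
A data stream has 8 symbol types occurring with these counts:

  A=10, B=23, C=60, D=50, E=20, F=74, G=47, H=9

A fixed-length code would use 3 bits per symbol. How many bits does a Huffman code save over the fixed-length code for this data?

76

Fixed-length: 3 bits × 293 symbols = 879 bits.
Huffman merges:
H(9) + A(10) → 19
19 + E(20) → 39
B(23) + 39 → 62
G(47) + D(50) → 97
C(60) + 62 → 122
F(74) + 97 → 171
122 + 171 → 293
Huffman total = 19 + 39 + 62 + 97 + 122 + 171 + 293 = 803 bits.
Saving = 879 − 803 = 76 bits.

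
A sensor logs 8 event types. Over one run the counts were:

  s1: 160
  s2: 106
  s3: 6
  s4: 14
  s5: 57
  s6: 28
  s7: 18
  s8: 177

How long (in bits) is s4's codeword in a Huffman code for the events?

6

Huffman merges, smallest pair first:
combine s3(6), s4(14) → 20
combine s7(18), 20 → 38
combine s6(28), 38 → 66
combine s5(57), 66 → 123
combine s2(106), 123 → 229
combine s1(160), s8(177) → 337
combine 229, 337 → 566
s4's leaf is at depth 6, giving a 6-bit codeword.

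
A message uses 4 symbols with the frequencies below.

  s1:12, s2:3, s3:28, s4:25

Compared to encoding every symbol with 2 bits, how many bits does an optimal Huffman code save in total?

13

Fixed-length: 2 bits × 68 symbols = 136 bits.
Huffman merges:
combine s2(3), s1(12) → 15
combine 15, s4(25) → 40
combine s3(28), 40 → 68
Huffman total = 15 + 40 + 68 = 123 bits.
Saving = 136 − 123 = 13 bits.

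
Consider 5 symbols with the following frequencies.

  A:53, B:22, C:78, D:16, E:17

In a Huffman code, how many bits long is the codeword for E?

Build the tree from the bottom:
merge D(16) and E(17): 33
merge B(22) and 33: 55
merge A(53) and 55: 108
merge C(78) and 108: 186
E sits 4 levels below the root, so its codeword is 4 bits.

4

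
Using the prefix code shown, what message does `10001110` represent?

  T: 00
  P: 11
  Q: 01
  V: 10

Read left to right; each codeword is recognised as soon as it completes (prefix code):
  10→V | 00→T | 11→P | 10→V
Decoded message: VTPV

VTPV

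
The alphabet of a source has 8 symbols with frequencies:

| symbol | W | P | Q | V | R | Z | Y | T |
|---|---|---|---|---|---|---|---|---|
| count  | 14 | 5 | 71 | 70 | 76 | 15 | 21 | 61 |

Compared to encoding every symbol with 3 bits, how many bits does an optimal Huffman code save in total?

109

Fixed-length: 3 bits × 333 symbols = 999 bits.
Huffman merges:
P(5) + W(14) → 19
Z(15) + 19 → 34
Y(21) + 34 → 55
55 + T(61) → 116
V(70) + Q(71) → 141
R(76) + 116 → 192
141 + 192 → 333
Huffman total = 19 + 34 + 55 + 116 + 141 + 192 + 333 = 890 bits.
Saving = 999 − 890 = 109 bits.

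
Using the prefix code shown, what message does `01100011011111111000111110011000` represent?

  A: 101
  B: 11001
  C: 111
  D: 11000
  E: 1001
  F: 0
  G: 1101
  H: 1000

Read left to right; each codeword is recognised as soon as it completes (prefix code):
  0→F | 11000→D | 1101→G | 111→C | 111→C | 1000→H | 111→C | 11001→B | 1000→H
Decoded message: FDGCCHCBH

FDGCCHCBH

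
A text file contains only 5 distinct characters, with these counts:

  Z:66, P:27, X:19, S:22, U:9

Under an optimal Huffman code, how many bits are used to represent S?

Build the tree from the bottom:
combine U(9), X(19) → 28
combine S(22), P(27) → 49
combine 28, 49 → 77
combine Z(66), 77 → 143
S's leaf is at depth 3, giving a 3-bit codeword.

3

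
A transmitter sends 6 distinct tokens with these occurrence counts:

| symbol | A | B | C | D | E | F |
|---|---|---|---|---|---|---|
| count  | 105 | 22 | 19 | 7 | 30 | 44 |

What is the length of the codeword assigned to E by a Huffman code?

Repeatedly merge the two smallest:
D(7) + C(19) → 26
B(22) + 26 → 48
E(30) + F(44) → 74
48 + 74 → 122
A(105) + 122 → 227
E's leaf is at depth 3, giving a 3-bit codeword.

3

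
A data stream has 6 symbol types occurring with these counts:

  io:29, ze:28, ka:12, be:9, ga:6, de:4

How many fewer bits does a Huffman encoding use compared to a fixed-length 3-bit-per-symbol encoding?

Fixed-length: 3 bits × 88 symbols = 264 bits.
Huffman merges:
combine de(4), ga(6) → 10
combine be(9), 10 → 19
combine ka(12), 19 → 31
combine ze(28), io(29) → 57
combine 31, 57 → 88
Huffman total = 10 + 19 + 31 + 57 + 88 = 205 bits.
Saving = 264 − 205 = 59 bits.

59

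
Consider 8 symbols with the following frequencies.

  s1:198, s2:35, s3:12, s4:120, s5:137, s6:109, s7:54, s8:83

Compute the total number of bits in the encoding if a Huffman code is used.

2057

Build the Huffman tree bottom-up:
s3(12) + s2(35) → 47
47 + s7(54) → 101
s8(83) + 101 → 184
s6(109) + s4(120) → 229
s5(137) + 184 → 321
s1(198) + 229 → 427
321 + 427 → 748
The encoded length is the sum of every internal node's weight: 47 + 101 + 184 + 229 + 321 + 427 + 748 = 2057 bits.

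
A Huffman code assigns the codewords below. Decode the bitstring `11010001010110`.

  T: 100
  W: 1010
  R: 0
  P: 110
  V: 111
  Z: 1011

PTRWP

Read left to right; each codeword is recognised as soon as it completes (prefix code):
  110→P | 100→T | 0→R | 1010→W | 110→P
Decoded message: PTRWP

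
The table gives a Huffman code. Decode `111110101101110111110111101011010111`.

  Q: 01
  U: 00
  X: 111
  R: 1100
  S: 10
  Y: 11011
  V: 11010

Read left to right; each codeword is recognised as soon as it completes (prefix code):
  111→X | 11010→V | 11011→Y | 10→S | 111→X | 11011→Y | 11010→V | 11010→V | 111→X
Decoded message: XVYSXYVVX

XVYSXYVVX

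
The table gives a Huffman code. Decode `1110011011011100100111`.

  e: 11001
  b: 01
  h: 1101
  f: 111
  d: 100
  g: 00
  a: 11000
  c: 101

Read left to right; each codeword is recognised as soon as it completes (prefix code):
  111→f | 00→g | 1101→h | 101→c | 11001→e | 00→g | 111→f
Decoded message: fghcegf

fghcegf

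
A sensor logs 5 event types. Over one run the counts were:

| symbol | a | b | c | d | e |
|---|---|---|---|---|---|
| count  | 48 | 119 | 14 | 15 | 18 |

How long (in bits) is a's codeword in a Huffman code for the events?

Repeatedly merge the two smallest:
merge c(14) and d(15): 29
merge e(18) and 29: 47
merge 47 and a(48): 95
merge 95 and b(119): 214
a's leaf is at depth 2, giving a 2-bit codeword.

2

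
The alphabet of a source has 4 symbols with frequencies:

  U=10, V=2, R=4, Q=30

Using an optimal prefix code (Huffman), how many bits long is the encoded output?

68

Merge the two smallest weights repeatedly:
combine V(2), R(4) → 6
combine 6, U(10) → 16
combine 16, Q(30) → 46
Each symbol's bit-cost is frequency × depth; summing gives 68 bits (equivalently 6 + 16 + 46).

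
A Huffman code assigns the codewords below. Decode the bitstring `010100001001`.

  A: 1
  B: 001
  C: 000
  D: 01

Read left to right; each codeword is recognised as soon as it completes (prefix code):
  01→D | 01→D | 000→C | 01→D | 001→B
Decoded message: DDCDB

DDCDB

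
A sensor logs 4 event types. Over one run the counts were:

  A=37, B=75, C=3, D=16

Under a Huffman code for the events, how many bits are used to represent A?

Huffman merges, smallest pair first:
merge C(3) and D(16): 19
merge 19 and A(37): 56
merge 56 and B(75): 131
A sits 2 levels below the root, so its codeword is 2 bits.

2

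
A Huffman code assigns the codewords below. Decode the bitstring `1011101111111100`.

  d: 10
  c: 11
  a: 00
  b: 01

Read left to right; each codeword is recognised as soon as it completes (prefix code):
  10→d | 11→c | 10→d | 11→c | 11→c | 11→c | 11→c | 00→a
Decoded message: dcdcccca

dcdcccca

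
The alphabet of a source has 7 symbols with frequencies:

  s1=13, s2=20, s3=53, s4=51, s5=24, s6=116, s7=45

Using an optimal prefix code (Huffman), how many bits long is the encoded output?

Greedily combine the two least-frequent nodes:
s1(13) + s2(20) → 33
s5(24) + 33 → 57
s7(45) + s4(51) → 96
s3(53) + 57 → 110
96 + 110 → 206
s6(116) + 206 → 322
The encoded length is the sum of every internal node's weight: 33 + 57 + 96 + 110 + 206 + 322 = 824 bits.

824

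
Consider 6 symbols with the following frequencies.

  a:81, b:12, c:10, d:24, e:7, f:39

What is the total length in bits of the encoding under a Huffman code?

364

Greedily combine the two least-frequent nodes:
combine e(7), c(10) → 17
combine b(12), 17 → 29
combine d(24), 29 → 53
combine f(39), 53 → 92
combine a(81), 92 → 173
The encoded length is the sum of every internal node's weight: 17 + 29 + 53 + 92 + 173 = 364 bits.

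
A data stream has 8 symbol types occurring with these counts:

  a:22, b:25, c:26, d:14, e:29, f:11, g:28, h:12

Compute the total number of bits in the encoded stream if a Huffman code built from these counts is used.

Build the Huffman tree bottom-up:
f(11) + h(12) → 23
d(14) + a(22) → 36
23 + b(25) → 48
c(26) + g(28) → 54
e(29) + 36 → 65
48 + 54 → 102
65 + 102 → 167
The encoded length is the sum of every internal node's weight: 23 + 36 + 48 + 54 + 65 + 102 + 167 = 495 bits.

495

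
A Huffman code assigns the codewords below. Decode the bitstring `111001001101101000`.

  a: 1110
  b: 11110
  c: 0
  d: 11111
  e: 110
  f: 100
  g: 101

acfeefc

Read left to right; each codeword is recognised as soon as it completes (prefix code):
  1110→a | 0→c | 100→f | 110→e | 110→e | 100→f | 0→c
Decoded message: acfeefc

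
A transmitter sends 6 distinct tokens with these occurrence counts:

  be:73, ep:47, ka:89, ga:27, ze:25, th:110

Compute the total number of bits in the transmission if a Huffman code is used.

Merge the two smallest weights repeatedly:
combine ze(25), ga(27) → 52
combine ep(47), 52 → 99
combine be(73), ka(89) → 162
combine 99, th(110) → 209
combine 162, 209 → 371
Total encoded bits = sum of merged weights = 52 + 99 + 162 + 209 + 371 = 893.

893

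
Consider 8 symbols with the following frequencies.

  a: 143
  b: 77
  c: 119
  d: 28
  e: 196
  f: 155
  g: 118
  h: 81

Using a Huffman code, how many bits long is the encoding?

Build the Huffman tree bottom-up:
d(28) + b(77) → 105
h(81) + 105 → 186
g(118) + c(119) → 237
a(143) + f(155) → 298
186 + e(196) → 382
237 + 298 → 535
382 + 535 → 917
Total encoded bits = sum of merged weights = 105 + 186 + 237 + 298 + 382 + 535 + 917 = 2660.

2660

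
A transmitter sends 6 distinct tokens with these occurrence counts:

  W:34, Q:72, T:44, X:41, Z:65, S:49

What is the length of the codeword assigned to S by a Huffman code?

Huffman merges, smallest pair first:
combine W(34), X(41) → 75
combine T(44), S(49) → 93
combine Z(65), Q(72) → 137
combine 75, 93 → 168
combine 137, 168 → 305
The subtree containing S is merged 3 times, so code length = 3.

3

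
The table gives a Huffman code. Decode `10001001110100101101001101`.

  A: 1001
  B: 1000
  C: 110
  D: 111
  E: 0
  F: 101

BACAECAF

Read left to right; each codeword is recognised as soon as it completes (prefix code):
  1000→B | 1001→A | 110→C | 1001→A | 0→E | 110→C | 1001→A | 101→F
Decoded message: BACAECAF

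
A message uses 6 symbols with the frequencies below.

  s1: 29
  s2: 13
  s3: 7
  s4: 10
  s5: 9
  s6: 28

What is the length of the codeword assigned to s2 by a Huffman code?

Build the tree from the bottom:
merge s3(7) and s5(9): 16
merge s4(10) and s2(13): 23
merge 16 and 23: 39
merge s6(28) and s1(29): 57
merge 39 and 57: 96
The subtree containing s2 is merged 3 times, so code length = 3.

3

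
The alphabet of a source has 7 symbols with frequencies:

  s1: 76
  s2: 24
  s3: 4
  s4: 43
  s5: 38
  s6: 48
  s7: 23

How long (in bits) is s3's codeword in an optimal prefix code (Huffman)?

Build the tree from the bottom:
s3(4) + s7(23) → 27
s2(24) + 27 → 51
s5(38) + s4(43) → 81
s6(48) + 51 → 99
s1(76) + 81 → 157
99 + 157 → 256
The subtree containing s3 is merged 4 times, so code length = 4.

4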